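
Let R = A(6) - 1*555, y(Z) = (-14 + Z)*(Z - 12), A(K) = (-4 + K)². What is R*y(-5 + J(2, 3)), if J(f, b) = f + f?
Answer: -107445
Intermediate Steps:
J(f, b) = 2*f
y(Z) = (-14 + Z)*(-12 + Z)
R = -551 (R = (-4 + 6)² - 1*555 = 2² - 555 = 4 - 555 = -551)
R*y(-5 + J(2, 3)) = -551*(168 + (-5 + 2*2)² - 26*(-5 + 2*2)) = -551*(168 + (-5 + 4)² - 26*(-5 + 4)) = -551*(168 + (-1)² - 26*(-1)) = -551*(168 + 1 + 26) = -551*195 = -107445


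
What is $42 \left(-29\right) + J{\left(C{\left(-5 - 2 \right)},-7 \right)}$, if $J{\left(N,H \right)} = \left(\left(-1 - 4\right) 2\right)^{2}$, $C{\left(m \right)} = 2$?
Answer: $-1118$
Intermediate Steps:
$J{\left(N,H \right)} = 100$ ($J{\left(N,H \right)} = \left(\left(-5\right) 2\right)^{2} = \left(-10\right)^{2} = 100$)
$42 \left(-29\right) + J{\left(C{\left(-5 - 2 \right)},-7 \right)} = 42 \left(-29\right) + 100 = -1218 + 100 = -1118$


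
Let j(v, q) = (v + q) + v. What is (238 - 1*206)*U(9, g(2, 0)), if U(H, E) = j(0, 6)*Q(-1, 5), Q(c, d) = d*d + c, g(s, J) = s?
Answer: 4608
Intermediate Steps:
j(v, q) = q + 2*v (j(v, q) = (q + v) + v = q + 2*v)
Q(c, d) = c + d² (Q(c, d) = d² + c = c + d²)
U(H, E) = 144 (U(H, E) = (6 + 2*0)*(-1 + 5²) = (6 + 0)*(-1 + 25) = 6*24 = 144)
(238 - 1*206)*U(9, g(2, 0)) = (238 - 1*206)*144 = (238 - 206)*144 = 32*144 = 4608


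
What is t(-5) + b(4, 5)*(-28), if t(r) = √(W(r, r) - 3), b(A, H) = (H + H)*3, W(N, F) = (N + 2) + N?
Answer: -840 + I*√11 ≈ -840.0 + 3.3166*I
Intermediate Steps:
W(N, F) = 2 + 2*N (W(N, F) = (2 + N) + N = 2 + 2*N)
b(A, H) = 6*H (b(A, H) = (2*H)*3 = 6*H)
t(r) = √(-1 + 2*r) (t(r) = √((2 + 2*r) - 3) = √(-1 + 2*r))
t(-5) + b(4, 5)*(-28) = √(-1 + 2*(-5)) + (6*5)*(-28) = √(-1 - 10) + 30*(-28) = √(-11) - 840 = I*√11 - 840 = -840 + I*√11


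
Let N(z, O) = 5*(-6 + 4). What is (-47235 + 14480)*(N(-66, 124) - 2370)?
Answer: 77956900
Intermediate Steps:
N(z, O) = -10 (N(z, O) = 5*(-2) = -10)
(-47235 + 14480)*(N(-66, 124) - 2370) = (-47235 + 14480)*(-10 - 2370) = -32755*(-2380) = 77956900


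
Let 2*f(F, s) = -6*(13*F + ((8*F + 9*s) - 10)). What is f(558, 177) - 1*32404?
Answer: -72307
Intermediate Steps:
f(F, s) = 30 - 63*F - 27*s (f(F, s) = (-6*(13*F + ((8*F + 9*s) - 10)))/2 = (-6*(13*F + (-10 + 8*F + 9*s)))/2 = (-6*(-10 + 9*s + 21*F))/2 = (60 - 126*F - 54*s)/2 = 30 - 63*F - 27*s)
f(558, 177) - 1*32404 = (30 - 63*558 - 27*177) - 1*32404 = (30 - 35154 - 4779) - 32404 = -39903 - 32404 = -72307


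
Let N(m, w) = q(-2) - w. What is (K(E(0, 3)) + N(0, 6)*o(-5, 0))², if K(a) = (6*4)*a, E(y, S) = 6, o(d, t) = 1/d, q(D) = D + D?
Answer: 21316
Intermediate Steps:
q(D) = 2*D
N(m, w) = -4 - w (N(m, w) = 2*(-2) - w = -4 - w)
K(a) = 24*a
(K(E(0, 3)) + N(0, 6)*o(-5, 0))² = (24*6 + (-4 - 1*6)/(-5))² = (144 + (-4 - 6)*(-⅕))² = (144 - 10*(-⅕))² = (144 + 2)² = 146² = 21316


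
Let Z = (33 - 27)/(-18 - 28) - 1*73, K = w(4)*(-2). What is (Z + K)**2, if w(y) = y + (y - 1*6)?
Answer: 3147076/529 ≈ 5949.1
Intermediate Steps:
w(y) = -6 + 2*y (w(y) = y + (y - 6) = y + (-6 + y) = -6 + 2*y)
K = -4 (K = (-6 + 2*4)*(-2) = (-6 + 8)*(-2) = 2*(-2) = -4)
Z = -1682/23 (Z = 6/(-46) - 73 = 6*(-1/46) - 73 = -3/23 - 73 = -1682/23 ≈ -73.130)
(Z + K)**2 = (-1682/23 - 4)**2 = (-1774/23)**2 = 3147076/529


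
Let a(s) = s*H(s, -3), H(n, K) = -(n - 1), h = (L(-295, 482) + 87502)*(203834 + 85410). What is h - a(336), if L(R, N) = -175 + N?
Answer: 25398338956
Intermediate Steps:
h = 25398226396 (h = ((-175 + 482) + 87502)*(203834 + 85410) = (307 + 87502)*289244 = 87809*289244 = 25398226396)
H(n, K) = 1 - n (H(n, K) = -(-1 + n) = 1 - n)
a(s) = s*(1 - s)
h - a(336) = 25398226396 - 336*(1 - 1*336) = 25398226396 - 336*(1 - 336) = 25398226396 - 336*(-335) = 25398226396 - 1*(-112560) = 25398226396 + 112560 = 25398338956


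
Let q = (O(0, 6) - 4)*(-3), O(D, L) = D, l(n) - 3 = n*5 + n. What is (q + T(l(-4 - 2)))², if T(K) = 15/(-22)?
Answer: 62001/484 ≈ 128.10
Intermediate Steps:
l(n) = 3 + 6*n (l(n) = 3 + (n*5 + n) = 3 + (5*n + n) = 3 + 6*n)
T(K) = -15/22 (T(K) = 15*(-1/22) = -15/22)
q = 12 (q = (0 - 4)*(-3) = -4*(-3) = 12)
(q + T(l(-4 - 2)))² = (12 - 15/22)² = (249/22)² = 62001/484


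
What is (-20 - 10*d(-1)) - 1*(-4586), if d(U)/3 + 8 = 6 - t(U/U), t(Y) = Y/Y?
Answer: 4656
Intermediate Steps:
t(Y) = 1
d(U) = -9 (d(U) = -24 + 3*(6 - 1*1) = -24 + 3*(6 - 1) = -24 + 3*5 = -24 + 15 = -9)
(-20 - 10*d(-1)) - 1*(-4586) = (-20 - 10*(-9)) - 1*(-4586) = (-20 + 90) + 4586 = 70 + 4586 = 4656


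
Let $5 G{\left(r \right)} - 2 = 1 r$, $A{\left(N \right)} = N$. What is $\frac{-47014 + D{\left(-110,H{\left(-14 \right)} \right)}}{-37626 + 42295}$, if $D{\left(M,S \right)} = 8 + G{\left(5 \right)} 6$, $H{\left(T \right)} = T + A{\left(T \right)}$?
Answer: $- \frac{234988}{23345} \approx -10.066$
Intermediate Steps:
$G{\left(r \right)} = \frac{2}{5} + \frac{r}{5}$ ($G{\left(r \right)} = \frac{2}{5} + \frac{1 r}{5} = \frac{2}{5} + \frac{r}{5}$)
$H{\left(T \right)} = 2 T$ ($H{\left(T \right)} = T + T = 2 T$)
$D{\left(M,S \right)} = \frac{82}{5}$ ($D{\left(M,S \right)} = 8 + \left(\frac{2}{5} + \frac{1}{5} \cdot 5\right) 6 = 8 + \left(\frac{2}{5} + 1\right) 6 = 8 + \frac{7}{5} \cdot 6 = 8 + \frac{42}{5} = \frac{82}{5}$)
$\frac{-47014 + D{\left(-110,H{\left(-14 \right)} \right)}}{-37626 + 42295} = \frac{-47014 + \frac{82}{5}}{-37626 + 42295} = - \frac{234988}{5 \cdot 4669} = \left(- \frac{234988}{5}\right) \frac{1}{4669} = - \frac{234988}{23345}$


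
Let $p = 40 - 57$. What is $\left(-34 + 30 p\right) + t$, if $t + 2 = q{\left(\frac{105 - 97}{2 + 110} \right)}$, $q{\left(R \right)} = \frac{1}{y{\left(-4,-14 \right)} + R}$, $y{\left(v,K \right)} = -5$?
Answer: $- \frac{37688}{69} \approx -546.2$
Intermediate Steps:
$p = -17$ ($p = 40 - 57 = -17$)
$q{\left(R \right)} = \frac{1}{-5 + R}$
$t = - \frac{152}{69}$ ($t = -2 + \frac{1}{-5 + \frac{105 - 97}{2 + 110}} = -2 + \frac{1}{-5 + \frac{8}{112}} = -2 + \frac{1}{-5 + 8 \cdot \frac{1}{112}} = -2 + \frac{1}{-5 + \frac{1}{14}} = -2 + \frac{1}{- \frac{69}{14}} = -2 - \frac{14}{69} = - \frac{152}{69} \approx -2.2029$)
$\left(-34 + 30 p\right) + t = \left(-34 + 30 \left(-17\right)\right) - \frac{152}{69} = \left(-34 - 510\right) - \frac{152}{69} = -544 - \frac{152}{69} = - \frac{37688}{69}$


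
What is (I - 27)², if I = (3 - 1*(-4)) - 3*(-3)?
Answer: 121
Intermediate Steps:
I = 16 (I = (3 + 4) + 9 = 7 + 9 = 16)
(I - 27)² = (16 - 27)² = (-11)² = 121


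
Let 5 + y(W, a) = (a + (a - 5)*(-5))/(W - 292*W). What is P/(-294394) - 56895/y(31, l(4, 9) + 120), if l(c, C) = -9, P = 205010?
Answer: 75544249536185/6577645142 ≈ 11485.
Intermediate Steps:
y(W, a) = -5 - (25 - 4*a)/(291*W) (y(W, a) = -5 + (a + (a - 5)*(-5))/(W - 292*W) = -5 + (a + (-5 + a)*(-5))/((-291*W)) = -5 + (a + (25 - 5*a))*(-1/(291*W)) = -5 + (25 - 4*a)*(-1/(291*W)) = -5 - (25 - 4*a)/(291*W))
P/(-294394) - 56895/y(31, l(4, 9) + 120) = 205010/(-294394) - 56895*9021/(-25 - 1455*31 + 4*(-9 + 120)) = 205010*(-1/294394) - 56895*9021/(-25 - 45105 + 4*111) = -102505/147197 - 56895*9021/(-25 - 45105 + 444) = -102505/147197 - 56895/((1/291)*(1/31)*(-44686)) = -102505/147197 - 56895/(-44686/9021) = -102505/147197 - 56895*(-9021/44686) = -102505/147197 + 513249795/44686 = 75544249536185/6577645142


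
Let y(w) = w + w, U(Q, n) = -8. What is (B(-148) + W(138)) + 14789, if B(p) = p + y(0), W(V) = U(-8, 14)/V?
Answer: 1010225/69 ≈ 14641.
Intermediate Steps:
y(w) = 2*w
W(V) = -8/V
B(p) = p (B(p) = p + 2*0 = p + 0 = p)
(B(-148) + W(138)) + 14789 = (-148 - 8/138) + 14789 = (-148 - 8*1/138) + 14789 = (-148 - 4/69) + 14789 = -10216/69 + 14789 = 1010225/69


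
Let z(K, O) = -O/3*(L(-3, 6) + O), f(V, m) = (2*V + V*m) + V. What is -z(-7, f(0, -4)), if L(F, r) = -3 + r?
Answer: 0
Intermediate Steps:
f(V, m) = 3*V + V*m
z(K, O) = -O*(3 + O)/3 (z(K, O) = -O/3*((-3 + 6) + O) = -O*(⅓)*(3 + O) = -O/3*(3 + O) = -O*(3 + O)/3)
-z(-7, f(0, -4)) = -(-1)*0*(3 - 4)*(3 + 0*(3 - 4))/3 = -(-1)*0*(-1)*(3 + 0*(-1))/3 = -(-1)*0*(3 + 0)/3 = -(-1)*0*3/3 = -1*0 = 0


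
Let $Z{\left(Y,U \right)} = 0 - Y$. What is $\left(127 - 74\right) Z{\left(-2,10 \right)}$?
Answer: $106$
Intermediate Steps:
$Z{\left(Y,U \right)} = - Y$
$\left(127 - 74\right) Z{\left(-2,10 \right)} = \left(127 - 74\right) \left(\left(-1\right) \left(-2\right)\right) = 53 \cdot 2 = 106$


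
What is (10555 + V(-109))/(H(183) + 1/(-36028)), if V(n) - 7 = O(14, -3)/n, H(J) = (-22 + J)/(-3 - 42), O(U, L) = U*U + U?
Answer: -1866148080480/632260277 ≈ -2951.6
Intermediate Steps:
O(U, L) = U + U**2 (O(U, L) = U**2 + U = U + U**2)
H(J) = 22/45 - J/45 (H(J) = (-22 + J)/(-45) = (-22 + J)*(-1/45) = 22/45 - J/45)
V(n) = 7 + 210/n (V(n) = 7 + (14*(1 + 14))/n = 7 + (14*15)/n = 7 + 210/n)
(10555 + V(-109))/(H(183) + 1/(-36028)) = (10555 + (7 + 210/(-109)))/((22/45 - 1/45*183) + 1/(-36028)) = (10555 + (7 + 210*(-1/109)))/((22/45 - 61/15) - 1/36028) = (10555 + (7 - 210/109))/(-161/45 - 1/36028) = (10555 + 553/109)/(-5800553/1621260) = (1151048/109)*(-1621260/5800553) = -1866148080480/632260277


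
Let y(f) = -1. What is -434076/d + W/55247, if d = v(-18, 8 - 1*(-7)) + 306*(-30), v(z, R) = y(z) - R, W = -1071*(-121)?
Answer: 6293278902/127012853 ≈ 49.548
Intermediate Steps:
W = 129591
v(z, R) = -1 - R
d = -9196 (d = (-1 - (8 - 1*(-7))) + 306*(-30) = (-1 - (8 + 7)) - 9180 = (-1 - 1*15) - 9180 = (-1 - 15) - 9180 = -16 - 9180 = -9196)
-434076/d + W/55247 = -434076/(-9196) + 129591/55247 = -434076*(-1/9196) + 129591*(1/55247) = 108519/2299 + 129591/55247 = 6293278902/127012853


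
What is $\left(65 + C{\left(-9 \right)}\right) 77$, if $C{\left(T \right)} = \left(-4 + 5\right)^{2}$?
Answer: $5082$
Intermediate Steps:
$C{\left(T \right)} = 1$ ($C{\left(T \right)} = 1^{2} = 1$)
$\left(65 + C{\left(-9 \right)}\right) 77 = \left(65 + 1\right) 77 = 66 \cdot 77 = 5082$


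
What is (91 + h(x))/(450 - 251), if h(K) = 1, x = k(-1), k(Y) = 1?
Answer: 92/199 ≈ 0.46231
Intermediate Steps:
x = 1
(91 + h(x))/(450 - 251) = (91 + 1)/(450 - 251) = 92/199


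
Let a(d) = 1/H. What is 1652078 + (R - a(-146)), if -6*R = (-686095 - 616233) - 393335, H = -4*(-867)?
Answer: 6709499717/3468 ≈ 1.9347e+6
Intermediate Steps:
H = 3468
R = 565221/2 (R = -((-686095 - 616233) - 393335)/6 = -(-1302328 - 393335)/6 = -1/6*(-1695663) = 565221/2 ≈ 2.8261e+5)
a(d) = 1/3468
1652078 + (R - a(-146)) = 1652078 + (565221/2 - 1*1/3468) = 1652078 + (565221/2 - 1/3468) = 1652078 + 980093213/3468 = 6709499717/3468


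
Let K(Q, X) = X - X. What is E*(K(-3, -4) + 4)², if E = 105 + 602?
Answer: 11312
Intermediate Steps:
K(Q, X) = 0
E = 707
E*(K(-3, -4) + 4)² = 707*(0 + 4)² = 707*4² = 707*16 = 11312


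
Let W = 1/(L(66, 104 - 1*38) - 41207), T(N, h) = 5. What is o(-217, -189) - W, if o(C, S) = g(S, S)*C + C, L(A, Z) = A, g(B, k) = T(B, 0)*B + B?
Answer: 10114967402/41141 ≈ 2.4586e+5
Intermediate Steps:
g(B, k) = 6*B (g(B, k) = 5*B + B = 6*B)
o(C, S) = C + 6*C*S (o(C, S) = (6*S)*C + C = 6*C*S + C = C + 6*C*S)
W = -1/41141 (W = 1/(66 - 41207) = 1/(-41141) = -1/41141 ≈ -2.4307e-5)
o(-217, -189) - W = -217*(1 + 6*(-189)) - 1*(-1/41141) = -217*(1 - 1134) + 1/41141 = -217*(-1133) + 1/41141 = 245861 + 1/41141 = 10114967402/41141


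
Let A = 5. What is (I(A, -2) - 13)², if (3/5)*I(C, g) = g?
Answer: 2401/9 ≈ 266.78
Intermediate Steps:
I(C, g) = 5*g/3
(I(A, -2) - 13)² = ((5/3)*(-2) - 13)² = (-10/3 - 13)² = (-49/3)² = 2401/9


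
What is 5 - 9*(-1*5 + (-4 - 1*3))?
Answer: 113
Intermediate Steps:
5 - 9*(-1*5 + (-4 - 1*3)) = 5 - 9*(-5 + (-4 - 3)) = 5 - 9*(-5 - 7) = 5 - 9*(-12) = 5 + 108 = 113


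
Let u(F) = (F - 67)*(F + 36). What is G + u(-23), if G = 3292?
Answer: 2122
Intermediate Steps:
u(F) = (-67 + F)*(36 + F)
G + u(-23) = 3292 + (-2412 + (-23)² - 31*(-23)) = 3292 + (-2412 + 529 + 713) = 3292 - 1170 = 2122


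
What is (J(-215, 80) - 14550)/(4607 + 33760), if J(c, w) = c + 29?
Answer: -4912/12789 ≈ -0.38408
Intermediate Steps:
J(c, w) = 29 + c
(J(-215, 80) - 14550)/(4607 + 33760) = ((29 - 215) - 14550)/(4607 + 33760) = (-186 - 14550)/38367 = -14736*1/38367 = -4912/12789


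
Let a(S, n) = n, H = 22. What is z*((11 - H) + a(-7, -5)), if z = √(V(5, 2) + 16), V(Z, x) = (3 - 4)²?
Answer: -16*√17 ≈ -65.970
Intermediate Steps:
V(Z, x) = 1 (V(Z, x) = (-1)² = 1)
z = √17 (z = √(1 + 16) = √17 ≈ 4.1231)
z*((11 - H) + a(-7, -5)) = √17*((11 - 1*22) - 5) = √17*((11 - 22) - 5) = √17*(-11 - 5) = √17*(-16) = -16*√17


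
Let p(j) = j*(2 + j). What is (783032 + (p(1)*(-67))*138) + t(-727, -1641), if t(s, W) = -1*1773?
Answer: 753521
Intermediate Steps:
t(s, W) = -1773
(783032 + (p(1)*(-67))*138) + t(-727, -1641) = (783032 + ((1*(2 + 1))*(-67))*138) - 1773 = (783032 + ((1*3)*(-67))*138) - 1773 = (783032 + (3*(-67))*138) - 1773 = (783032 - 201*138) - 1773 = (783032 - 27738) - 1773 = 755294 - 1773 = 753521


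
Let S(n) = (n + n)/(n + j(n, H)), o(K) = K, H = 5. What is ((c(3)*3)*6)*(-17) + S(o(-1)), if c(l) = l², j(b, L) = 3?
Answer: -2755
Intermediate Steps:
S(n) = 2*n/(3 + n) (S(n) = (n + n)/(n + 3) = (2*n)/(3 + n) = 2*n/(3 + n))
((c(3)*3)*6)*(-17) + S(o(-1)) = ((3²*3)*6)*(-17) + 2*(-1)/(3 - 1) = ((9*3)*6)*(-17) + 2*(-1)/2 = (27*6)*(-17) + 2*(-1)*(½) = 162*(-17) - 1 = -2754 - 1 = -2755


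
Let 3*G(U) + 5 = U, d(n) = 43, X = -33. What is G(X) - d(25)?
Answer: -167/3 ≈ -55.667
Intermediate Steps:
G(U) = -5/3 + U/3
G(X) - d(25) = (-5/3 + (⅓)*(-33)) - 1*43 = (-5/3 - 11) - 43 = -38/3 - 43 = -167/3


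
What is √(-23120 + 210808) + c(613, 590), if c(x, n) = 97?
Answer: 97 + 2*√46922 ≈ 530.23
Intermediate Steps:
√(-23120 + 210808) + c(613, 590) = √(-23120 + 210808) + 97 = √187688 + 97 = 2*√46922 + 97 = 97 + 2*√46922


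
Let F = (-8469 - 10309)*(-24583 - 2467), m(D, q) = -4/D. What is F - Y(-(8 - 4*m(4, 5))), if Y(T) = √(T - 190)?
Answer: 507944900 - I*√202 ≈ 5.0794e+8 - 14.213*I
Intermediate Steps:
F = 507944900 (F = -18778*(-27050) = 507944900)
Y(T) = √(-190 + T)
F - Y(-(8 - 4*m(4, 5))) = 507944900 - √(-190 - (8 - (-16)/4)) = 507944900 - √(-190 - (8 - 4*(-1))) = 507944900 - √(-190 - (8 + 4)) = 507944900 - √(-190 - 1*12) = 507944900 - √(-190 - 12) = 507944900 - √(-202) = 507944900 - I*√202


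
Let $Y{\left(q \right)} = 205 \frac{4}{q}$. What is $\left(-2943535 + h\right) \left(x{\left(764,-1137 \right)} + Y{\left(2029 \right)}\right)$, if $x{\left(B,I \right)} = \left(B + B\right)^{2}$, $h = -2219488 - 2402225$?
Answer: $- \frac{35838679555973888}{2029} \approx -1.7663 \cdot 10^{13}$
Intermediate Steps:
$h = -4621713$ ($h = -2219488 - 2402225 = -4621713$)
$Y{\left(q \right)} = \frac{820}{q}$
$x{\left(B,I \right)} = 4 B^{2}$ ($x{\left(B,I \right)} = \left(2 B\right)^{2} = 4 B^{2}$)
$\left(-2943535 + h\right) \left(x{\left(764,-1137 \right)} + Y{\left(2029 \right)}\right) = \left(-2943535 - 4621713\right) \left(4 \cdot 764^{2} + \frac{820}{2029}\right) = - 7565248 \left(4 \cdot 583696 + 820 \cdot \frac{1}{2029}\right) = - 7565248 \left(2334784 + \frac{820}{2029}\right) = \left(-7565248\right) \frac{4737277556}{2029} = - \frac{35838679555973888}{2029}$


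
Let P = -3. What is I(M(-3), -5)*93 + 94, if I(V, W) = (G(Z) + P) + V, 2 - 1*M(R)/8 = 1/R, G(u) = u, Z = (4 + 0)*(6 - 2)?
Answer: 3039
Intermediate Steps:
Z = 16 (Z = 4*4 = 16)
M(R) = 16 - 8/R
I(V, W) = 13 + V (I(V, W) = (16 - 3) + V = 13 + V)
I(M(-3), -5)*93 + 94 = (13 + (16 - 8/(-3)))*93 + 94 = (13 + (16 - 8*(-⅓)))*93 + 94 = (13 + (16 + 8/3))*93 + 94 = (13 + 56/3)*93 + 94 = (95/3)*93 + 94 = 2945 + 94 = 3039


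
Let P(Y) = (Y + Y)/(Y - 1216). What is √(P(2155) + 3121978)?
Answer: 2*√688179402807/939 ≈ 1766.9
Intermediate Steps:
P(Y) = 2*Y/(-1216 + Y) (P(Y) = (2*Y)/(-1216 + Y) = 2*Y/(-1216 + Y))
√(P(2155) + 3121978) = √(2*2155/(-1216 + 2155) + 3121978) = √(2*2155/939 + 3121978) = √(2*2155*(1/939) + 3121978) = √(4310/939 + 3121978) = √(2931541652/939) = 2*√688179402807/939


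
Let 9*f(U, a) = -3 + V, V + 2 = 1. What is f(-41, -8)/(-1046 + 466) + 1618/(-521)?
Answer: -2110969/679905 ≈ -3.1048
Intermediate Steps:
V = -1 (V = -2 + 1 = -1)
f(U, a) = -4/9 (f(U, a) = (-3 - 1)/9 = (⅑)*(-4) = -4/9)
f(-41, -8)/(-1046 + 466) + 1618/(-521) = -4/(9*(-1046 + 466)) + 1618/(-521) = -4/9/(-580) + 1618*(-1/521) = -4/9*(-1/580) - 1618/521 = 1/1305 - 1618/521 = -2110969/679905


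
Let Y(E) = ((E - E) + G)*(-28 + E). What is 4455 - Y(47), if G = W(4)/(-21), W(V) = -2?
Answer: 93517/21 ≈ 4453.2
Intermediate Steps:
G = 2/21 (G = -2/(-21) = -2*(-1/21) = 2/21 ≈ 0.095238)
Y(E) = -8/3 + 2*E/21 (Y(E) = ((E - E) + 2/21)*(-28 + E) = (0 + 2/21)*(-28 + E) = 2*(-28 + E)/21 = -8/3 + 2*E/21)
4455 - Y(47) = 4455 - (-8/3 + (2/21)*47) = 4455 - (-8/3 + 94/21) = 4455 - 1*38/21 = 4455 - 38/21 = 93517/21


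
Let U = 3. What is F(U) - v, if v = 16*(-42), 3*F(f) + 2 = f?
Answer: 2017/3 ≈ 672.33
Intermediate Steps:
F(f) = -⅔ + f/3
v = -672
F(U) - v = (-⅔ + (⅓)*3) - 1*(-672) = (-⅔ + 1) + 672 = ⅓ + 672 = 2017/3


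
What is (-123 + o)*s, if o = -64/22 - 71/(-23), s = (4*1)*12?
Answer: -1491552/253 ≈ -5895.5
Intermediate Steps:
s = 48 (s = 4*12 = 48)
o = 45/253 (o = -64*1/22 - 71*(-1/23) = -32/11 + 71/23 = 45/253 ≈ 0.17787)
(-123 + o)*s = (-123 + 45/253)*48 = -31074/253*48 = -1491552/253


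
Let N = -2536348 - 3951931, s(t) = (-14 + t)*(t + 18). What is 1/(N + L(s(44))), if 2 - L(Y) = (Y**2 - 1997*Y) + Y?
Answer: -1/6235317 ≈ -1.6038e-7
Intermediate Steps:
s(t) = (-14 + t)*(18 + t)
L(Y) = 2 - Y**2 + 1996*Y (L(Y) = 2 - ((Y**2 - 1997*Y) + Y) = 2 - (Y**2 - 1996*Y) = 2 + (-Y**2 + 1996*Y) = 2 - Y**2 + 1996*Y)
N = -6488279
1/(N + L(s(44))) = 1/(-6488279 + (2 - (-252 + 44**2 + 4*44)**2 + 1996*(-252 + 44**2 + 4*44))) = 1/(-6488279 + (2 - (-252 + 1936 + 176)**2 + 1996*(-252 + 1936 + 176))) = 1/(-6488279 + (2 - 1*1860**2 + 1996*1860)) = 1/(-6488279 + (2 - 1*3459600 + 3712560)) = 1/(-6488279 + (2 - 3459600 + 3712560)) = 1/(-6488279 + 252962) = 1/(-6235317) = -1/6235317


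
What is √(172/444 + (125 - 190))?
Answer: 2*I*√199023/111 ≈ 8.0382*I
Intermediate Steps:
√(172/444 + (125 - 190)) = √(172*(1/444) - 65) = √(43/111 - 65) = √(-7172/111) = 2*I*√199023/111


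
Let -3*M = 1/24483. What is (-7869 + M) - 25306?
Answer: -2436670576/73449 ≈ -33175.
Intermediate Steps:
M = -1/73449 (M = -⅓/24483 = -⅓*1/24483 = -1/73449 ≈ -1.3615e-5)
(-7869 + M) - 25306 = (-7869 - 1/73449) - 25306 = -577970182/73449 - 25306 = -2436670576/73449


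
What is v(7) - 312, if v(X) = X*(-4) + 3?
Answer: -337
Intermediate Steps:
v(X) = 3 - 4*X (v(X) = -4*X + 3 = 3 - 4*X)
v(7) - 312 = (3 - 4*7) - 312 = (3 - 28) - 312 = -25 - 312 = -337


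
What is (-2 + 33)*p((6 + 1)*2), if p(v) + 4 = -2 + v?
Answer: 248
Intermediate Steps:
p(v) = -6 + v (p(v) = -4 + (-2 + v) = -6 + v)
(-2 + 33)*p((6 + 1)*2) = (-2 + 33)*(-6 + (6 + 1)*2) = 31*(-6 + 7*2) = 31*(-6 + 14) = 31*8 = 248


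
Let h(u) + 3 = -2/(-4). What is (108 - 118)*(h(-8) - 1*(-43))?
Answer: -405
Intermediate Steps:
h(u) = -5/2 (h(u) = -3 - 2/(-4) = -3 - 2*(-¼) = -3 + ½ = -5/2)
(108 - 118)*(h(-8) - 1*(-43)) = (108 - 118)*(-5/2 - 1*(-43)) = -10*(-5/2 + 43) = -10*81/2 = -405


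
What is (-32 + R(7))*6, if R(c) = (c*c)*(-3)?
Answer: -1074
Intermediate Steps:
R(c) = -3*c² (R(c) = c²*(-3) = -3*c²)
(-32 + R(7))*6 = (-32 - 3*7²)*6 = (-32 - 3*49)*6 = (-32 - 147)*6 = -179*6 = -1074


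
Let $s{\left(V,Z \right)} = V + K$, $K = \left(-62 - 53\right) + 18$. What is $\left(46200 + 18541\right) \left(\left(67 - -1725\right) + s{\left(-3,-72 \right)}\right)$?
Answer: $109541772$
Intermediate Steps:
$K = -97$ ($K = -115 + 18 = -97$)
$s{\left(V,Z \right)} = -97 + V$ ($s{\left(V,Z \right)} = V - 97 = -97 + V$)
$\left(46200 + 18541\right) \left(\left(67 - -1725\right) + s{\left(-3,-72 \right)}\right) = \left(46200 + 18541\right) \left(\left(67 - -1725\right) - 100\right) = 64741 \left(\left(67 + 1725\right) - 100\right) = 64741 \left(1792 - 100\right) = 64741 \cdot 1692 = 109541772$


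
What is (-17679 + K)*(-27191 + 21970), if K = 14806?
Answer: 14999933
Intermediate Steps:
(-17679 + K)*(-27191 + 21970) = (-17679 + 14806)*(-27191 + 21970) = -2873*(-5221) = 14999933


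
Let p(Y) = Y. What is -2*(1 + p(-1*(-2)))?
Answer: -6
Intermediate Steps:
-2*(1 + p(-1*(-2))) = -2*(1 - 1*(-2)) = -2*(1 + 2) = -2*3 = -6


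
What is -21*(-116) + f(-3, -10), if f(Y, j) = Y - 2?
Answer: 2431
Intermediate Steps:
f(Y, j) = -2 + Y
-21*(-116) + f(-3, -10) = -21*(-116) + (-2 - 3) = 2436 - 5 = 2431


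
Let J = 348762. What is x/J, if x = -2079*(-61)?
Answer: 42273/116254 ≈ 0.36363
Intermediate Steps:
x = 126819
x/J = 126819/348762 = 126819*(1/348762) = 42273/116254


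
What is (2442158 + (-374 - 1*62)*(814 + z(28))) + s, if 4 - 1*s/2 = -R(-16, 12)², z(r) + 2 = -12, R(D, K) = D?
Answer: 2093878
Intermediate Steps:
z(r) = -14 (z(r) = -2 - 12 = -14)
s = 520 (s = 8 - (-2)*(-16)² = 8 - (-2)*256 = 8 - 2*(-256) = 8 + 512 = 520)
(2442158 + (-374 - 1*62)*(814 + z(28))) + s = (2442158 + (-374 - 1*62)*(814 - 14)) + 520 = (2442158 + (-374 - 62)*800) + 520 = (2442158 - 436*800) + 520 = (2442158 - 348800) + 520 = 2093358 + 520 = 2093878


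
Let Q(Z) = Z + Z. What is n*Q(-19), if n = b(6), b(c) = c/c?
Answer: -38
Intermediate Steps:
Q(Z) = 2*Z
b(c) = 1
n = 1
n*Q(-19) = 1*(2*(-19)) = 1*(-38) = -38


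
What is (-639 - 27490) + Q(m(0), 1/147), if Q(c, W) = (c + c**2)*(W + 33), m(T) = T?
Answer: -28129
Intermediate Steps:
Q(c, W) = (33 + W)*(c + c**2) (Q(c, W) = (c + c**2)*(33 + W) = (33 + W)*(c + c**2))
(-639 - 27490) + Q(m(0), 1/147) = (-639 - 27490) + 0*(33 + 1/147 + 33*0 + 0/147) = -28129 + 0*(33 + 1/147 + 0 + (1/147)*0) = -28129 + 0*(33 + 1/147 + 0 + 0) = -28129 + 0*(4852/147) = -28129 + 0 = -28129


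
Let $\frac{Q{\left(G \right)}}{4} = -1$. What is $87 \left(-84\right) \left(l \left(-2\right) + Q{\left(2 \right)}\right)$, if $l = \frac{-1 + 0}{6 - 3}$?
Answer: $24360$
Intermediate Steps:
$l = - \frac{1}{3} \approx -0.33333$
$Q{\left(G \right)} = -4$ ($Q{\left(G \right)} = 4 \left(-1\right) = -4$)
$87 \left(-84\right) \left(l \left(-2\right) + Q{\left(2 \right)}\right) = 87 \left(-84\right) \left(\left(- \frac{1}{3}\right) \left(-2\right) - 4\right) = - 7308 \left(\frac{2}{3} - 4\right) = \left(-7308\right) \left(- \frac{10}{3}\right) = 24360$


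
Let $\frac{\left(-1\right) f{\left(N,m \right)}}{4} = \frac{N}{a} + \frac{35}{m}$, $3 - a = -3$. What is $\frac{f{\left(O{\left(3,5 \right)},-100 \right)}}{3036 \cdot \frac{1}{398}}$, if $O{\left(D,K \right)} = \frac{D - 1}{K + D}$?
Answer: $\frac{7363}{45540} \approx 0.16168$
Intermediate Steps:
$O{\left(D,K \right)} = \frac{-1 + D}{D + K}$
$a = 6$ ($a = 3 - -3 = 3 + 3 = 6$)
$f{\left(N,m \right)} = - \frac{140}{m} - \frac{2 N}{3}$ ($f{\left(N,m \right)} = - 4 \left(\frac{N}{6} + \frac{35}{m}\right) = - 4 \left(\frac{35}{m} + \frac{N}{6}\right) = - \frac{140}{m} - \frac{2 N}{3}$)
$\frac{f{\left(O{\left(3,5 \right)},-100 \right)}}{3036 \cdot \frac{1}{398}} = \frac{- \frac{140}{-100} - \frac{2 \frac{-1 + 3}{3 + 5}}{3}}{3036 \cdot \frac{1}{398}} = \frac{\left(-140\right) \left(- \frac{1}{100}\right) - \frac{2 \cdot \frac{1}{8} \cdot 2}{3}}{3036 \cdot \frac{1}{398}} = \frac{\frac{7}{5} - \frac{2 \cdot \frac{1}{8} \cdot 2}{3}}{\frac{1518}{199}} = \left(\frac{7}{5} - \frac{1}{6}\right) \frac{199}{1518} = \frac{37}{30} \cdot \frac{199}{1518} = \frac{7363}{45540}$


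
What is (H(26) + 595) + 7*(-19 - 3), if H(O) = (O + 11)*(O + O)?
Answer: 2365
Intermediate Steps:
H(O) = 2*O*(11 + O) (H(O) = (11 + O)*(2*O) = 2*O*(11 + O))
(H(26) + 595) + 7*(-19 - 3) = (2*26*(11 + 26) + 595) + 7*(-19 - 3) = (2*26*37 + 595) + 7*(-22) = (1924 + 595) - 154 = 2519 - 154 = 2365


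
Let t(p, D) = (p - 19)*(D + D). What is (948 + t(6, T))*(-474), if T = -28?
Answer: -794424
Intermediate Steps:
t(p, D) = 2*D*(-19 + p) (t(p, D) = (-19 + p)*(2*D) = 2*D*(-19 + p))
(948 + t(6, T))*(-474) = (948 + 2*(-28)*(-19 + 6))*(-474) = (948 + 2*(-28)*(-13))*(-474) = (948 + 728)*(-474) = 1676*(-474) = -794424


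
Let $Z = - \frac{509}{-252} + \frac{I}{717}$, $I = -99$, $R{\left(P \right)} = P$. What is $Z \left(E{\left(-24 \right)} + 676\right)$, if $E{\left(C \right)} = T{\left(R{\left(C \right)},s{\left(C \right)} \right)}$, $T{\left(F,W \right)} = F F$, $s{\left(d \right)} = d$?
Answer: $\frac{35473855}{15057} \approx 2356.0$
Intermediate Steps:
$T{\left(F,W \right)} = F^{2}$
$E{\left(C \right)} = C^{2}$
$Z = \frac{113335}{60228}$ ($Z = - \frac{509}{-252} - \frac{99}{717} = \left(-509\right) \left(- \frac{1}{252}\right) - \frac{33}{239} = \frac{509}{252} - \frac{33}{239} = \frac{113335}{60228} \approx 1.8818$)
$Z \left(E{\left(-24 \right)} + 676\right) = \frac{113335 \left(\left(-24\right)^{2} + 676\right)}{60228} = \frac{113335 \left(576 + 676\right)}{60228} = \frac{113335}{60228} \cdot 1252 = \frac{35473855}{15057}$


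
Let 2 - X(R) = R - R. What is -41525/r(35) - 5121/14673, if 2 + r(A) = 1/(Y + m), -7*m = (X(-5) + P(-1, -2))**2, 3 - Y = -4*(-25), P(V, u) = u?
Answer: 3940049662/190749 ≈ 20656.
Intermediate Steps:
X(R) = 2 (X(R) = 2 - (R - R) = 2 - 1*0 = 2 + 0 = 2)
Y = -97 (Y = 3 - (-4)*(-25) = 3 - 1*100 = 3 - 100 = -97)
m = 0 (m = -(2 - 2)**2/7 = -1/7*0**2 = -1/7*0 = 0)
r(A) = -195/97 (r(A) = -2 + 1/(-97 + 0) = -2 + 1/(-97) = -2 - 1/97 = -195/97)
-41525/r(35) - 5121/14673 = -41525/(-195/97) - 5121/14673 = -41525*(-97/195) - 5121*1/14673 = 805585/39 - 1707/4891 = 3940049662/190749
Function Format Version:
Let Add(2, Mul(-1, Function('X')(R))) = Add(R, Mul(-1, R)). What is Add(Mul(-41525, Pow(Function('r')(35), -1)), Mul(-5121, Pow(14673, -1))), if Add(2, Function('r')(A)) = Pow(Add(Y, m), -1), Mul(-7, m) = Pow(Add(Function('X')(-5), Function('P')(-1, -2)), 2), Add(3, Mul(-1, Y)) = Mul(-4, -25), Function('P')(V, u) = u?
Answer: Rational(3940049662, 190749) ≈ 20656.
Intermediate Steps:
Function('X')(R) = 2 (Function('X')(R) = Add(2, Mul(-1, Add(R, Mul(-1, R)))) = Add(2, Mul(-1, 0)) = Add(2, 0) = 2)
Y = -97 (Y = Add(3, Mul(-1, Mul(-4, -25))) = Add(3, Mul(-1, 100)) = Add(3, -100) = -97)
m = 0 (m = Mul(Rational(-1, 7), Pow(Add(2, -2), 2)) = Mul(Rational(-1, 7), Pow(0, 2)) = Mul(Rational(-1, 7), 0) = 0)
Function('r')(A) = Rational(-195, 97) (Function('r')(A) = Add(-2, Pow(Add(-97, 0), -1)) = Add(-2, Pow(-97, -1)) = Add(-2, Rational(-1, 97)) = Rational(-195, 97))
Add(Mul(-41525, Pow(Function('r')(35), -1)), Mul(-5121, Pow(14673, -1))) = Add(Mul(-41525, Pow(Rational(-195, 97), -1)), Mul(-5121, Pow(14673, -1))) = Add(Mul(-41525, Rational(-97, 195)), Mul(-5121, Rational(1, 14673))) = Add(Rational(805585, 39), Rational(-1707, 4891)) = Rational(3940049662, 190749)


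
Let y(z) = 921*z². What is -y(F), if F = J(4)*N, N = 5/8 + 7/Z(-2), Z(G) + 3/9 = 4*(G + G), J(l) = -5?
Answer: -2786025/3136 ≈ -888.40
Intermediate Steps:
Z(G) = -⅓ + 8*G (Z(G) = -⅓ + 4*(G + G) = -⅓ + 4*(2*G) = -⅓ + 8*G)
N = 11/56 (N = 5/8 + 7/(-⅓ + 8*(-2)) = 5*(⅛) + 7/(-⅓ - 16) = 5/8 + 7/(-49/3) = 5/8 + 7*(-3/49) = 5/8 - 3/7 = 11/56 ≈ 0.19643)
F = -55/56 (F = -5*11/56 = -55/56 ≈ -0.98214)
-y(F) = -921*(-55/56)² = -921*3025/3136 = -1*2786025/3136 = -2786025/3136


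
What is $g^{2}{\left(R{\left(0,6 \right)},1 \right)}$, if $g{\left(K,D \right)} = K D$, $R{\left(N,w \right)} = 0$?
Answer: $0$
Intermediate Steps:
$g{\left(K,D \right)} = D K$
$g^{2}{\left(R{\left(0,6 \right)},1 \right)} = \left(1 \cdot 0\right)^{2} = 0^{2} = 0$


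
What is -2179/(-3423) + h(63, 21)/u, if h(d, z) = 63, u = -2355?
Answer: 1638632/2687055 ≈ 0.60982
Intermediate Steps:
-2179/(-3423) + h(63, 21)/u = -2179/(-3423) + 63/(-2355) = -2179*(-1/3423) + 63*(-1/2355) = 2179/3423 - 21/785 = 1638632/2687055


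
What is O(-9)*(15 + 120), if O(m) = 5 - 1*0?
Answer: 675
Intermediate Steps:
O(m) = 5 (O(m) = 5 + 0 = 5)
O(-9)*(15 + 120) = 5*(15 + 120) = 5*135 = 675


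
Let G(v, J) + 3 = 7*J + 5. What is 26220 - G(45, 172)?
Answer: 25014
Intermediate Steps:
G(v, J) = 2 + 7*J (G(v, J) = -3 + (7*J + 5) = -3 + (5 + 7*J) = 2 + 7*J)
26220 - G(45, 172) = 26220 - (2 + 7*172) = 26220 - (2 + 1204) = 26220 - 1*1206 = 26220 - 1206 = 25014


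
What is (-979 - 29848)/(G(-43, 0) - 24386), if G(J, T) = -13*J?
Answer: 30827/23827 ≈ 1.2938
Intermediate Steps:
(-979 - 29848)/(G(-43, 0) - 24386) = (-979 - 29848)/(-13*(-43) - 24386) = -30827/(559 - 24386) = -30827/(-23827) = -30827*(-1/23827) = 30827/23827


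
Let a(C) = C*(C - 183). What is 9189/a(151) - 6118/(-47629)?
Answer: -408100705/230143328 ≈ -1.7732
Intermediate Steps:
a(C) = C*(-183 + C)
9189/a(151) - 6118/(-47629) = 9189/((151*(-183 + 151))) - 6118/(-47629) = 9189/((151*(-32))) - 6118*(-1/47629) = 9189/(-4832) + 6118/47629 = 9189*(-1/4832) + 6118/47629 = -9189/4832 + 6118/47629 = -408100705/230143328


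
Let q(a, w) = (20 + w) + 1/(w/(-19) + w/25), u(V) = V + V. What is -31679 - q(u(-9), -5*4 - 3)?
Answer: -4371763/138 ≈ -31679.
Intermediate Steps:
u(V) = 2*V
q(a, w) = 20 + w - 475/(6*w) (q(a, w) = (20 + w) + 1/(w*(-1/19) + w*(1/25)) = (20 + w) + 1/(-w/19 + w/25) = (20 + w) + 1/(-6*w/475) = (20 + w) - 475/(6*w) = 20 + w - 475/(6*w))
-31679 - q(u(-9), -5*4 - 3) = -31679 - (20 + (-5*4 - 3) - 475/(6*(-5*4 - 3))) = -31679 - (20 + (-20 - 3) - 475/(6*(-20 - 3))) = -31679 - (20 - 23 - 475/6/(-23)) = -31679 - (20 - 23 - 475/6*(-1/23)) = -31679 - (20 - 23 + 475/138) = -31679 - 1*61/138 = -31679 - 61/138 = -4371763/138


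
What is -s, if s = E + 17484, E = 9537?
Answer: -27021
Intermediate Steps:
s = 27021 (s = 9537 + 17484 = 27021)
-s = -1*27021 = -27021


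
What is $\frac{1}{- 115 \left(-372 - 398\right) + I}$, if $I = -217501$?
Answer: $- \frac{1}{128951} \approx -7.7549 \cdot 10^{-6}$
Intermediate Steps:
$\frac{1}{- 115 \left(-372 - 398\right) + I} = \frac{1}{- 115 \left(-372 - 398\right) - 217501} = \frac{1}{\left(-115\right) \left(-770\right) - 217501} = \frac{1}{88550 - 217501} = \frac{1}{-128951} = - \frac{1}{128951}$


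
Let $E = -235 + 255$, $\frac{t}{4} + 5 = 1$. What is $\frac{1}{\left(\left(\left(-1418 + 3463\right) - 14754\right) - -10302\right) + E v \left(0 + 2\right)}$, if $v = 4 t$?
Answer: $- \frac{1}{4967} \approx -0.00020133$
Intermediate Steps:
$t = -16$ ($t = -20 + 4 \cdot 1 = -20 + 4 = -16$)
$E = 20$
$v = -64$ ($v = 4 \left(-16\right) = -64$)
$\frac{1}{\left(\left(\left(-1418 + 3463\right) - 14754\right) - -10302\right) + E v \left(0 + 2\right)} = \frac{1}{\left(\left(\left(-1418 + 3463\right) - 14754\right) - -10302\right) + 20 \left(- 64 \left(0 + 2\right)\right)} = \frac{1}{\left(\left(2045 - 14754\right) + 10302\right) + 20 \left(\left(-64\right) 2\right)} = \frac{1}{\left(-12709 + 10302\right) + 20 \left(-128\right)} = \frac{1}{-2407 - 2560} = \frac{1}{-4967} = - \frac{1}{4967}$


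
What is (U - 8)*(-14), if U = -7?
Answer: 210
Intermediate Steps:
(U - 8)*(-14) = (-7 - 8)*(-14) = -15*(-14) = 210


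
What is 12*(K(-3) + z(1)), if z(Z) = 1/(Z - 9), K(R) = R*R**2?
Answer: -651/2 ≈ -325.50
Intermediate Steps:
K(R) = R**3
z(Z) = 1/(-9 + Z)
12*(K(-3) + z(1)) = 12*((-3)**3 + 1/(-9 + 1)) = 12*(-27 + 1/(-8)) = 12*(-27 - 1/8) = 12*(-217/8) = -651/2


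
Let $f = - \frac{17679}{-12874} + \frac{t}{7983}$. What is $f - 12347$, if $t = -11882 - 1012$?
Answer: $- \frac{422988283391}{34257714} \approx -12347.0$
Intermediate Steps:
$t = -12894$ ($t = -11882 - 1012 = -12894$)
$f = - \frac{8288633}{34257714}$ ($f = - \frac{17679}{-12874} - \frac{12894}{7983} = \left(-17679\right) \left(- \frac{1}{12874}\right) - \frac{4298}{2661} = \frac{17679}{12874} - \frac{4298}{2661} = - \frac{8288633}{34257714} \approx -0.24195$)
$f - 12347 = - \frac{8288633}{34257714} - 12347 = - \frac{422988283391}{34257714}$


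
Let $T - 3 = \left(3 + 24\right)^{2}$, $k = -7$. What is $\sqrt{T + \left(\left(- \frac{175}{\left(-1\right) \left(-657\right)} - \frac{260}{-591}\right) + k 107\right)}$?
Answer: $\frac{2 i \sqrt{7829836117}}{43143} \approx 4.102 i$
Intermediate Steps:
$T = 732$ ($T = 3 + \left(3 + 24\right)^{2} = 3 + 27^{2} = 3 + 729 = 732$)
$\sqrt{T + \left(\left(- \frac{175}{\left(-1\right) \left(-657\right)} - \frac{260}{-591}\right) + k 107\right)} = \sqrt{732 - \frac{96919856}{129429}} = \sqrt{- \frac{2177828}{129429}} = \frac{2 i \sqrt{7829836117}}{43143}$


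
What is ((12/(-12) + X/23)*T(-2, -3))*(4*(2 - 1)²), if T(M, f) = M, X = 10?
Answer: 104/23 ≈ 4.5217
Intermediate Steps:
((12/(-12) + X/23)*T(-2, -3))*(4*(2 - 1)²) = ((12/(-12) + 10/23)*(-2))*(4*(2 - 1)²) = ((12*(-1/12) + 10*(1/23))*(-2))*(4*1²) = ((-1 + 10/23)*(-2))*(4*1) = -13/23*(-2)*4 = (26/23)*4 = 104/23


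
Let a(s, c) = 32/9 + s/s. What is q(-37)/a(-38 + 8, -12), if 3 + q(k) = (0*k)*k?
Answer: -27/41 ≈ -0.65854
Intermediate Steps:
q(k) = -3 (q(k) = -3 + (0*k)*k = -3 + 0*k = -3 + 0 = -3)
a(s, c) = 41/9 (a(s, c) = 32*(⅑) + 1 = 32/9 + 1 = 41/9)
q(-37)/a(-38 + 8, -12) = -3/41/9 = -3*9/41 = -27/41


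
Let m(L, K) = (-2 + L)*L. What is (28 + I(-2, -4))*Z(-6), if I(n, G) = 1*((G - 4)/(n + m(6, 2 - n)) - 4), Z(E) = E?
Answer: -1560/11 ≈ -141.82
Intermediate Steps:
m(L, K) = L*(-2 + L)
I(n, G) = -4 + (-4 + G)/(24 + n) (I(n, G) = 1*((G - 4)/(n + 6*(-2 + 6)) - 4) = 1*((-4 + G)/(n + 6*4) - 4) = 1*((-4 + G)/(n + 24) - 4) = 1*((-4 + G)/(24 + n) - 4) = 1*(-4 + (-4 + G)/(24 + n)) = -4 + (-4 + G)/(24 + n))
(28 + I(-2, -4))*Z(-6) = (28 + (-100 - 4 - 4*(-2))/(24 - 2))*(-6) = (28 + (-100 - 4 + 8)/22)*(-6) = (28 + (1/22)*(-96))*(-6) = (28 - 48/11)*(-6) = (260/11)*(-6) = -1560/11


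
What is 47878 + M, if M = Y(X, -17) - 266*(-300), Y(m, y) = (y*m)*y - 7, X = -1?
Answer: 127382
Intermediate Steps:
Y(m, y) = -7 + m*y² (Y(m, y) = (m*y)*y - 7 = m*y² - 7 = -7 + m*y²)
M = 79504 (M = (-7 - 1*(-17)²) - 266*(-300) = (-7 - 1*289) + 79800 = (-7 - 289) + 79800 = -296 + 79800 = 79504)
47878 + M = 47878 + 79504 = 127382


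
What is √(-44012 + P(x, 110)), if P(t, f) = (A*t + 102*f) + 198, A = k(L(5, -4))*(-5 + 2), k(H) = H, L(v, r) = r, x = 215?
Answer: I*√30014 ≈ 173.25*I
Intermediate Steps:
A = 12 (A = -4*(-5 + 2) = -4*(-3) = 12)
P(t, f) = 198 + 12*t + 102*f (P(t, f) = (12*t + 102*f) + 198 = 198 + 12*t + 102*f)
√(-44012 + P(x, 110)) = √(-44012 + (198 + 12*215 + 102*110)) = √(-44012 + (198 + 2580 + 11220)) = √(-44012 + 13998) = √(-30014) = I*√30014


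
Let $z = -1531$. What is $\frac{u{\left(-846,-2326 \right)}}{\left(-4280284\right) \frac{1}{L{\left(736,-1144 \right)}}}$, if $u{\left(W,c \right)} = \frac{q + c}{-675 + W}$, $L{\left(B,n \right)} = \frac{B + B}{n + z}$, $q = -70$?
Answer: $\frac{881728}{4353771125925} \approx 2.0252 \cdot 10^{-7}$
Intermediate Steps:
$L{\left(B,n \right)} = \frac{2 B}{-1531 + n}$ ($L{\left(B,n \right)} = \frac{B + B}{n - 1531} = \frac{2 B}{-1531 + n}$)
$u{\left(W,c \right)} = \frac{-70 + c}{-675 + W}$
$\frac{u{\left(-846,-2326 \right)}}{\left(-4280284\right) \frac{1}{L{\left(736,-1144 \right)}}} = \frac{\frac{1}{-675 - 846} \left(-70 - 2326\right)}{\left(-4280284\right) \frac{1}{2 \cdot 736 \frac{1}{-1531 - 1144}}} = \frac{\frac{1}{-1521} \left(-2396\right)}{\left(-4280284\right) \frac{1}{2 \cdot 736 \frac{1}{-2675}}} = \frac{\left(- \frac{1}{1521}\right) \left(-2396\right)}{\left(-4280284\right) \frac{1}{2 \cdot 736 \left(- \frac{1}{2675}\right)}} = \frac{2396}{1521 \left(- \frac{4280284}{- \frac{1472}{2675}}\right)} = \frac{2396}{1521 \left(\left(-4280284\right) \left(- \frac{2675}{1472}\right)\right)} = \frac{2396}{1521 \cdot \frac{2862439925}{368}} = \frac{2396}{1521} \cdot \frac{368}{2862439925} = \frac{881728}{4353771125925}$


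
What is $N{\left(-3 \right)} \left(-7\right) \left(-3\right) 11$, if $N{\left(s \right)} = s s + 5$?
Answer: $3234$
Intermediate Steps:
$N{\left(s \right)} = 5 + s^{2}$ ($N{\left(s \right)} = s^{2} + 5 = 5 + s^{2}$)
$N{\left(-3 \right)} \left(-7\right) \left(-3\right) 11 = \left(5 + \left(-3\right)^{2}\right) \left(-7\right) \left(-3\right) 11 = \left(5 + 9\right) 21 \cdot 11 = 14 \cdot 231 = 3234$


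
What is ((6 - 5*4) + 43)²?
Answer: 841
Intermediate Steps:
((6 - 5*4) + 43)² = ((6 - 20) + 43)² = (-14 + 43)² = 29² = 841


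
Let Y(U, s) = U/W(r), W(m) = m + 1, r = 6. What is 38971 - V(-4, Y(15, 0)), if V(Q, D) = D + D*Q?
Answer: 272842/7 ≈ 38977.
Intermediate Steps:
W(m) = 1 + m
Y(U, s) = U/7 (Y(U, s) = U/(1 + 6) = U/7)
38971 - V(-4, Y(15, 0)) = 38971 - (1/7)*15*(1 - 4) = 38971 - 15*(-3)/7 = 38971 - 1*(-45/7) = 38971 + 45/7 = 272842/7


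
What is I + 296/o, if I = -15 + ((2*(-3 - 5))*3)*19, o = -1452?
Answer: -336575/363 ≈ -927.20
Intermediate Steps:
I = -927 (I = -15 + ((2*(-8))*3)*19 = -15 - 16*3*19 = -15 - 48*19 = -15 - 912 = -927)
I + 296/o = -927 + 296/(-1452) = -927 + 296*(-1/1452) = -927 - 74/363 = -336575/363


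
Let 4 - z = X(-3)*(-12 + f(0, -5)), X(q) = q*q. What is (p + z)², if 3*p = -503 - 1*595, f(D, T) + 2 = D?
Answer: 55696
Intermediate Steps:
f(D, T) = -2 + D
X(q) = q²
z = 130 (z = 4 - (-3)²*(-12 + (-2 + 0)) = 4 - 9*(-12 - 2) = 4 - 9*(-14) = 4 - 1*(-126) = 4 + 126 = 130)
p = -366 (p = (-503 - 1*595)/3 = (-503 - 595)/3 = (⅓)*(-1098) = -366)
(p + z)² = (-366 + 130)² = (-236)² = 55696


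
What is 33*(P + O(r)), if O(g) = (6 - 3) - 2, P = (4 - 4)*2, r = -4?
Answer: 33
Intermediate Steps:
P = 0 (P = 0*2 = 0)
O(g) = 1 (O(g) = 3 - 2 = 1)
33*(P + O(r)) = 33*(0 + 1) = 33*1 = 33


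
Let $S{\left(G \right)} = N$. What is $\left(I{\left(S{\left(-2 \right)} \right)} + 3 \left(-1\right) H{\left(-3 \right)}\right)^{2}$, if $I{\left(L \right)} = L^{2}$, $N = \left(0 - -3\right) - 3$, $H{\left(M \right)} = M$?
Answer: $81$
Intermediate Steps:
$N = 0$ ($N = \left(0 + 3\right) - 3 = 3 - 3 = 0$)
$S{\left(G \right)} = 0$
$\left(I{\left(S{\left(-2 \right)} \right)} + 3 \left(-1\right) H{\left(-3 \right)}\right)^{2} = \left(0^{2} + 3 \left(-1\right) \left(-3\right)\right)^{2} = \left(0 - -9\right)^{2} = \left(0 + 9\right)^{2} = 9^{2} = 81$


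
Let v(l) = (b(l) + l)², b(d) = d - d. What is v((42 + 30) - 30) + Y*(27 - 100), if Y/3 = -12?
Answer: 4392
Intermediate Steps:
b(d) = 0
Y = -36 (Y = 3*(-12) = -36)
v(l) = l² (v(l) = (0 + l)² = l²)
v((42 + 30) - 30) + Y*(27 - 100) = ((42 + 30) - 30)² - 36*(27 - 100) = (72 - 30)² - 36*(-73) = 42² + 2628 = 1764 + 2628 = 4392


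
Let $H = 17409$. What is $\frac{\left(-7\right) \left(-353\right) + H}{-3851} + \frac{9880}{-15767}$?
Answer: $- \frac{351495840}{60718717} \approx -5.7889$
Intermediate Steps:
$\frac{\left(-7\right) \left(-353\right) + H}{-3851} + \frac{9880}{-15767} = \frac{\left(-7\right) \left(-353\right) + 17409}{-3851} + \frac{9880}{-15767} = \left(2471 + 17409\right) \left(- \frac{1}{3851}\right) + 9880 \left(- \frac{1}{15767}\right) = 19880 \left(- \frac{1}{3851}\right) - \frac{9880}{15767} = - \frac{19880}{3851} - \frac{9880}{15767} = - \frac{351495840}{60718717}$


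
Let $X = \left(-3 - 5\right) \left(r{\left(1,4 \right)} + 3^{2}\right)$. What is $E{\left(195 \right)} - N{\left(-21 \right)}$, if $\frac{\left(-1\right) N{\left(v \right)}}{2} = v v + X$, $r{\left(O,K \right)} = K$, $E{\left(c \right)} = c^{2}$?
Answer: $38699$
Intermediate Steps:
$X = -104$ ($X = \left(-3 - 5\right) \left(4 + 3^{2}\right) = - 8 \left(4 + 9\right) = \left(-8\right) 13 = -104$)
$N{\left(v \right)} = 208 - 2 v^{2}$ ($N{\left(v \right)} = - 2 \left(v v - 104\right) = - 2 \left(v^{2} - 104\right) = - 2 \left(-104 + v^{2}\right) = 208 - 2 v^{2}$)
$E{\left(195 \right)} - N{\left(-21 \right)} = 195^{2} - \left(208 - 2 \left(-21\right)^{2}\right) = 38025 - \left(208 - 882\right) = 38025 - -674 = 38025 + 674 = 38699$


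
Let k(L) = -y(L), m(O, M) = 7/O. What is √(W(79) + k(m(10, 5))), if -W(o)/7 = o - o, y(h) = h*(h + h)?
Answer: 7*I*√2/10 ≈ 0.98995*I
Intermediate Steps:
y(h) = 2*h² (y(h) = h*(2*h) = 2*h²)
k(L) = -2*L²
W(o) = 0 (W(o) = -7*(o - o) = -7*0 = 0)
√(W(79) + k(m(10, 5))) = √(0 - 2*(7/10)²) = √(0 - 2*49/100) = √(0 - 49/50) = √(-49/50) = 7*I*√2/10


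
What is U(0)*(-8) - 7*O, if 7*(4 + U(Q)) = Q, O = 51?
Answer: -325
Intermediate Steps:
U(Q) = -4 + Q/7
U(0)*(-8) - 7*O = (-4 + (⅐)*0)*(-8) - 7*51 = (-4 + 0)*(-8) - 357 = -4*(-8) - 357 = 32 - 357 = -325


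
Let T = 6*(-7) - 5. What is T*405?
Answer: -19035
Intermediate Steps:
T = -47 (T = -42 - 5 = -47)
T*405 = -47*405 = -19035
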